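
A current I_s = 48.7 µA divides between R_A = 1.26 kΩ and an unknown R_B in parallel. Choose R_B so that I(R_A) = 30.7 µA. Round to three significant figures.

The fraction through R_A equals R_B/(R_A+R_B).
30.7/48.7 = R_B/(R_A + R_B) → R_B = R_A · (0.6304)/(1 − 0.6304) = 1.26 × 1.706 = 2.149 kΩ.

R_B ≈ 2.15 kΩ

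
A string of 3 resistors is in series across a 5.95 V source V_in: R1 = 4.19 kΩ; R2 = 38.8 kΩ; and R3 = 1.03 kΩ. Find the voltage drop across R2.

V ≈ 5.24 V

ΣR = 4.19 + 38.8 + 1.03 = 44.02 kΩ.
By the voltage-divider rule, V = 5.95 × 38.80/44.02 = 5.244 V.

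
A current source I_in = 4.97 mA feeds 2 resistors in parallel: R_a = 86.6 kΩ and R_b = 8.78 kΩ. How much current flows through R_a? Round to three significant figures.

I ≈ 0.458 mA

With just two branches, the current splits inversely with resistance.
I(R_a) = 4.97 × 8.78/(86.6 + 8.78) = 4.97 × 0.09205 = 0.4575 mA.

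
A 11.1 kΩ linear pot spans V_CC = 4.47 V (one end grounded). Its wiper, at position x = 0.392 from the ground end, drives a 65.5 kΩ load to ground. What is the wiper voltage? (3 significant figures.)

V_out ≈ 1.68 V

Split the track: R_lower = x·R_p = 4.351 kΩ, R_upper = (1−x)·R_p = 6.749 kΩ.
Lower segment in parallel with the load: 4.351 ‖ 65.5 = 4.080 kΩ.
Loaded-divider output: V_out = 4.47 × 0.3768 = 1.684 V.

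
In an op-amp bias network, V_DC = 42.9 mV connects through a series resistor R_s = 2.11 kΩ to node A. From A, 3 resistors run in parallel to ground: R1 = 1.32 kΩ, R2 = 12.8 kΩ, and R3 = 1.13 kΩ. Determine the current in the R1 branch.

Combine the parallel branches: R_p = (1/1.32 + 1/12.8 + 1/1.13)⁻¹ = 0.5812 kΩ.
V_A = 42.9 × 0.5812/2.691 = 9.264 mV.
I(R1) = V_A / R1 = 9.264/1.32 = 7.019 µA.

I ≈ 7.02 µA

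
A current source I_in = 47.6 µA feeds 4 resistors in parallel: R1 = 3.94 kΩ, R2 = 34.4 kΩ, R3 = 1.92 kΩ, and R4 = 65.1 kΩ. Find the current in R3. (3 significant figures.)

Total conductance ΣG = 1/3.94 + 1/34.4 + 1/1.92 + 1/65.1 = 0.8191 (units of 1/kΩ).
By the current-divider rule, I = I_in · G_k/ΣG = 47.6 × 0.6359 = 30.27 µA.

I ≈ 30.3 µA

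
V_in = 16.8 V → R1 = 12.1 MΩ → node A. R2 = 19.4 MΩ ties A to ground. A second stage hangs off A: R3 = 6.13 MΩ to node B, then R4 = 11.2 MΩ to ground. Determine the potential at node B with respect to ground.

Node A sees R2 in parallel with the series input of stage 2, R3 + R4 = 17.33 MΩ.
Effective lower resistance at A: R2 ‖ 17.33 = 9.153 MΩ.
V_A = 16.8 × 9.153/(12.1 + 9.153) = 7.235 V.
Then the unloaded second divider: V_B = V_A × R4/(R3+R4) = 7.235 × 0.6463 = 4.676 V.

V_B ≈ 4.68 V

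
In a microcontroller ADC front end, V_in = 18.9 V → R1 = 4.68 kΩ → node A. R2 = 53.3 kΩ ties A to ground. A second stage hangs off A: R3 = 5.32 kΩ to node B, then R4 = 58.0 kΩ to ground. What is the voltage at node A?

Looking into the second stage from A: R3 + R4 = 63.32 kΩ appears in parallel with R2.
R2 ‖ (R3+R4) = 28.94 kΩ.
So V_A = 18.9 × 0.8608 = 16.27 V.

V_A ≈ 16.3 V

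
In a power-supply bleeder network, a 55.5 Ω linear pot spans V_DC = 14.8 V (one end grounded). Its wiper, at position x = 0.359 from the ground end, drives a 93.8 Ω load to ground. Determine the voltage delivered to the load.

V_out ≈ 4.68 V

Split the track: R_lower = x·R_p = 19.92 Ω, R_upper = (1−x)·R_p = 35.58 Ω.
Lower segment in parallel with the load: 19.92 ‖ 93.8 = 16.43 Ω.
V_out = 14.8 × 16.43/(35.58 + 16.43) = 4.676 V.
(Unloaded: V_out = x·V_DC = 5.31 V.)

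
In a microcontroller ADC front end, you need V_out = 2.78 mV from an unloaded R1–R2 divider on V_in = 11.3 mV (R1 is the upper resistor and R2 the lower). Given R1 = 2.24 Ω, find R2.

Required fraction k = V_out/V_in = 0.2460.
So R2 = R1 · V_out/(V_in − V_out) = 2.24 × 2.78/(11.3 − 2.78) = 2.24 × 0.3263 = 0.7309 Ω.

R2 ≈ 0.731 Ω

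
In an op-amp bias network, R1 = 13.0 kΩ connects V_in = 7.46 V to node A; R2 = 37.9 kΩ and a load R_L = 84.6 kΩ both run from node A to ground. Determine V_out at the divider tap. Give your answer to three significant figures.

The load sits in parallel with R2, giving an effective lower resistance R2' = R2·R_L/(R2+R_L) = 26.17 kΩ.
Now apply the divider: V_out = 7.46 × 0.6681 = 4.984 V.
(Unloaded it would be 5.55 V; the load pulls it down.)

V_out ≈ 4.98 V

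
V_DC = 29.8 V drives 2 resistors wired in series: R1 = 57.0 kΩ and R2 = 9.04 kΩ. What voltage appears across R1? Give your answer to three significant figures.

Series total: ΣR = 57.0 + 9.04 = 66.04 kΩ.
Voltage divider: V = V_DC · (57.00 / 66.04) = 29.8 × 0.8631 = 25.72 V.

V ≈ 25.7 V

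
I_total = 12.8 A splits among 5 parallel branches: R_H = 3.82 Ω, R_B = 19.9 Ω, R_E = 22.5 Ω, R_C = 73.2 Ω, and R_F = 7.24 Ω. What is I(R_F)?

I ≈ 3.48 A

Conductances: ΣG = 1/3.82 + 1/19.9 + 1/22.5 + 1/73.2 + 1/7.24 = 0.5083 (1/Ω).
By the current-divider rule, I = I_total · G_k/ΣG = 12.8 × 0.2718 = 3.478 A.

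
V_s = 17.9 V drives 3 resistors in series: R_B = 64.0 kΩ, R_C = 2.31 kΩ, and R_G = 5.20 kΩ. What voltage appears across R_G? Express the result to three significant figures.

V ≈ 1.30 V

ΣR = 64.0 + 2.31 + 5.20 = 71.51 kΩ.
Voltage divider: V = V_s · (5.200 / 71.51) = 17.9 × 0.07272 = 1.302 V.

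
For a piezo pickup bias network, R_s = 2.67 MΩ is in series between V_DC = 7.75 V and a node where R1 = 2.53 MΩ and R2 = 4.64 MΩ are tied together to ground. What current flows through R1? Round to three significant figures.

I ≈ 1.16 µA

Equivalent of the parallel group: R_p = 1.637 MΩ.
V_A = 7.75 × 1.637/4.307 = 2.946 V.
Branch current I = V_A/R1 = 2.946/2.53 = 1.164 µA.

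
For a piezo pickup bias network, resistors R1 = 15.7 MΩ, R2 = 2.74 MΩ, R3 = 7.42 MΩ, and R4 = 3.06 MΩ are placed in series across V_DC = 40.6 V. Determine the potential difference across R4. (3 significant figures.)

V ≈ 4.30 V

Series total: ΣR = 15.7 + 2.74 + 7.42 + 3.06 = 28.92 MΩ.
V = V_DC · R/ΣR = 40.6 × 0.1058 = 4.296 V.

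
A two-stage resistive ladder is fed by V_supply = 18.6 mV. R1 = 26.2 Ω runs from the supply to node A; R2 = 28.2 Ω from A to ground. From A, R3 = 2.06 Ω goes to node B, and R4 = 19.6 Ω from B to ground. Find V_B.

V_B ≈ 5.36 mV

Node A sees R2 in parallel with the series input of stage 2, R3 + R4 = 21.66 Ω.
Effective lower resistance at A: R2 ‖ 21.66 = 12.25 Ω.
First divider: V_A = V_supply · 12.25/(26.2 + 12.25) = 5.926 mV.
Stage 2 is unloaded, so V_B = V_A · R4/(R3+R4) = 5.926 × 19.6/21.66 = 5.362 mV.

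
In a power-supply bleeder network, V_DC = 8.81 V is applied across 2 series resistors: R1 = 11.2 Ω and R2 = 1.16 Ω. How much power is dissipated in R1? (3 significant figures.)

ΣR = 12.36 Ω → I = 8.81/12.36 = 0.7128 A.
P(R1) = I²·R1 = (0.7128)² × 11.2 = 5.690 W.

P ≈ 5.69 W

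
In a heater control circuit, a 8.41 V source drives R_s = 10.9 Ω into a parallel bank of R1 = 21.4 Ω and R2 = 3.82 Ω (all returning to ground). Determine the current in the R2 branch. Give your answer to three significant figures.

I ≈ 0.505 A

Parallel bank: R_p = 1/(1/21.4 + 1/3.82) = 3.241 Ω.
Node voltage V_A = V_CC · R_p/(R_s + R_p) = 8.41 × 0.2292 = 1.928 V.
I(R2) = V_A / R2 = 1.928/3.82 = 0.5046 A.
(Equivalently: I_total = 0.5947 A, then current-divider fraction G_k/ΣG = 0.8485.)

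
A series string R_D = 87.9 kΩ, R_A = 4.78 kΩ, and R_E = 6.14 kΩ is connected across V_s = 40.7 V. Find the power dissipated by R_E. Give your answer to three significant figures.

P ≈ 1.04 mW

ΣR = 98.82 kΩ → I = 40.7/98.82 = 0.4119 mA.
P = I²R = 0.1696 × 6.14 = 1.042 mW.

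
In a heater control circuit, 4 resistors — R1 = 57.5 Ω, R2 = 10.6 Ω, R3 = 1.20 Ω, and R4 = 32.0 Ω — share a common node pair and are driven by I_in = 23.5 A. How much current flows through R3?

ΣG = 1/57.5 + 1/10.6 + 1/1.20 + 1/32.0 = 0.9763.
R3 takes the fraction G_k/ΣG = 0.8333/0.9763 = 0.8536, so I = 23.5 × 0.8536 = 20.06 A.

I ≈ 20.1 A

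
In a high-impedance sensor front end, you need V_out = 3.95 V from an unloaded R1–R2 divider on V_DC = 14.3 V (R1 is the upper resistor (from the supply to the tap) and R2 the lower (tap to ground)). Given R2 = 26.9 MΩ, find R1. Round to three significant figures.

V_out/V_DC = R2/(R1+R2) = 0.2762.
Rearranging, R1 = R2·(1−k)/k = 26.9 × 2.620 = 70.48 MΩ.

R1 ≈ 70.5 MΩ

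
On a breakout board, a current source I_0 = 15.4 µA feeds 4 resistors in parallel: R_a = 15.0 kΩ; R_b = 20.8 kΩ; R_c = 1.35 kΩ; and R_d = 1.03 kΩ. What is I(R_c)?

I ≈ 6.25 µA

Conductances: ΣG = 1/15.0 + 1/20.8 + 1/1.35 + 1/1.03 = 1.826 (1/kΩ).
By the current-divider rule, I = I_0 · G_k/ΣG = 15.4 × 0.4056 = 6.246 µA.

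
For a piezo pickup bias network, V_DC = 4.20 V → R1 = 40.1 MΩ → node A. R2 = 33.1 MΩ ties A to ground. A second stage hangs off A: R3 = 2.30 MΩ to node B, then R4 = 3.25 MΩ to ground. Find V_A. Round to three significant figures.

V_A ≈ 0.445 V

Looking into the second stage from A: R3 + R4 = 5.550 MΩ appears in parallel with R2.
R2 ‖ (R3+R4) = 4.753 MΩ.
V_A = 4.20 × 4.753/(40.1 + 4.753) = 0.4451 V.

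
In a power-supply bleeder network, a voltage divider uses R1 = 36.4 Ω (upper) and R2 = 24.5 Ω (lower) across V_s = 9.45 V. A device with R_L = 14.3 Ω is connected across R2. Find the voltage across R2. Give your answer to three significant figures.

V_out ≈ 1.88 V

First combine the lower leg with the load: R2 ‖ R_L = 9.030 Ω.
Then V_out = V_s · R2'/(R1 + R2') = 9.45 × 9.030/45.43 = 1.878 V.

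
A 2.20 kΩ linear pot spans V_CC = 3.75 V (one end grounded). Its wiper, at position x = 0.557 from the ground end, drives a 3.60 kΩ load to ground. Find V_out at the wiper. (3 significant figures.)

Lower segment x·R_p = 1.225 kΩ; upper segment (1−x)·R_p = 0.9746 kΩ.
R_L loads the lower segment: effective lower R = 0.9142 kΩ.
Loaded-divider output: V_out = 3.75 × 0.4840 = 1.815 V.
(Unloaded: V_out = x·V_CC = 2.09 V.)

V_out ≈ 1.82 V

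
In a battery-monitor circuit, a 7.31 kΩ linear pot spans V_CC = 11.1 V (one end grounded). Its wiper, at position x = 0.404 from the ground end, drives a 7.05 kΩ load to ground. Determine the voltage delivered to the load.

Lower segment x·R_p = 2.953 kΩ; upper segment (1−x)·R_p = 4.357 kΩ.
(x·R_p) ‖ R_L = 2.081 kΩ.
Then V_out = V_CC · 2.081/(4.357 + 2.081) = 3.588 V.
(Unloaded: V_out = x·V_CC = 4.48 V.)

V_out ≈ 3.59 V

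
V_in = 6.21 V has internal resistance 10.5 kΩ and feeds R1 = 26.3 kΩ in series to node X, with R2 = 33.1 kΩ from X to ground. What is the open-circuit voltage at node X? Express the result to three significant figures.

R1' = 10.5 + 26.3 = 36.80 kΩ (source resistance + R1).
With X open, the divider is unloaded: V_th = 6.21 × 33.1/69.90 = 2.941 V.

V_th ≈ 2.94 V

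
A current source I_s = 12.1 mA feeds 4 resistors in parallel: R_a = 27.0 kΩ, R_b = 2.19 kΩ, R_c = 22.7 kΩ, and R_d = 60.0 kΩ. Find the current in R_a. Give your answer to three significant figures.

Conductances: ΣG = 1/27.0 + 1/2.19 + 1/22.7 + 1/60.0 = 0.5544 (1/kΩ).
Current divider: I(R_a) = I_s · G_k/ΣG = 12.1 × (0.03704/0.5544) = 12.1 × 0.06681 = 0.8084 mA.

I ≈ 0.808 mA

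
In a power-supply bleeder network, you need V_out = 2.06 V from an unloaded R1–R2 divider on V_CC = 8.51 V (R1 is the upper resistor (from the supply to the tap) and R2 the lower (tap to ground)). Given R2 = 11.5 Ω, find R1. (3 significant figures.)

The divider ratio is R2/(R1+R2) = 2.06/8.51 = 0.2421.
So R1 = R2 · (V_CC/V_out − 1) = 11.5 × (8.51/2.06 − 1) = 11.5 × 3.131 = 36.01 Ω.

R1 ≈ 36.0 Ω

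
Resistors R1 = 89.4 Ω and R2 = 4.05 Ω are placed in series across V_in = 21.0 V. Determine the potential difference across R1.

V ≈ 20.1 V

ΣR = 89.4 + 4.05 = 93.45 Ω.
V = V_in · R/ΣR = 21.0 × 0.9567 = 20.09 V.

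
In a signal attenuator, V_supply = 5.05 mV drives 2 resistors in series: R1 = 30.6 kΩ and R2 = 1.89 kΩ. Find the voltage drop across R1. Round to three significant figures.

V ≈ 4.76 mV

Total series resistance ΣR = 30.6 + 1.89 = 32.49 kΩ.
By the voltage-divider rule, V = 5.05 × 30.60/32.49 = 4.756 mV.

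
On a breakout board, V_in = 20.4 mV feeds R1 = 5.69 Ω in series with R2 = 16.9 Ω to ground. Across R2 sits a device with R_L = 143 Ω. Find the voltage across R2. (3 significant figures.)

R2 ‖ R_L = (16.9 × 143)/(16.9 + 143) = 15.11 Ω.
Now apply the divider: V_out = 20.4 × 0.7265 = 14.82 mV.
(Unloaded it would be 15.3 mV; the load pulls it down.)

V_out ≈ 14.8 mV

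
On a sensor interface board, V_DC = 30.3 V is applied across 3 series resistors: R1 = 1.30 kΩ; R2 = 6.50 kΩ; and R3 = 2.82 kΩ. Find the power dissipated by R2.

P ≈ 52.9 mW

ΣR = 10.62 kΩ → I = 30.3/10.62 = 2.853 mA.
P = I²R = 8.140 × 6.50 = 52.91 mW.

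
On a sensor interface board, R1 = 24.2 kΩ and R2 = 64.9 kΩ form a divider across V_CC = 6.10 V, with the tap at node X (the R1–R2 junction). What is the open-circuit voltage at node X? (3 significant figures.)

V_th ≈ 4.44 V

V_th is the unloaded tap voltage: V_CC · R2/(R1+R2) = 6.10 × 0.7284 = 4.443 V.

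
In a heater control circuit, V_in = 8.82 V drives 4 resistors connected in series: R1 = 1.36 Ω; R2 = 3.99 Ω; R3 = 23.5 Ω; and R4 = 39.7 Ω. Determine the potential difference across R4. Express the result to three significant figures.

Series total: ΣR = 1.36 + 3.99 + 23.5 + 39.7 = 68.55 Ω.
Voltage divider: V = V_in · (39.70 / 68.55) = 8.82 × 0.5791 = 5.108 V.

V ≈ 5.11 V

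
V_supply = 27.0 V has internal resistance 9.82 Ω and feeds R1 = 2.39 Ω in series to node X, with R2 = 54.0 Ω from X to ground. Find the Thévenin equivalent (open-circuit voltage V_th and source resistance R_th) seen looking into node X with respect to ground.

V_th ≈ 22.0 V, R_th ≈ 9.96 Ω

R1' = 9.82 + 2.39 = 12.21 Ω (source resistance + R1).
V_th is the unloaded tap voltage: V_supply · R2/(R1'+R2) = 27.0 × 0.8156 = 22.02 V.
Looking into X with the source shorted: R_th = R1'·R2/(R1'+R2) = 12.21 × 54.0/66.21 = 9.958 Ω.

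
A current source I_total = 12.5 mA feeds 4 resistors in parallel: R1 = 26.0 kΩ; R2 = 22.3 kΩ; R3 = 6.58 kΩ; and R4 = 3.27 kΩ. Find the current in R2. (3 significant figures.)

I ≈ 1.04 mA

ΣG = 1/26.0 + 1/22.3 + 1/6.58 + 1/3.27 = 0.5411.
R2 takes the fraction G_k/ΣG = 0.04484/0.5411 = 0.08288, so I = 12.5 × 0.08288 = 1.036 mA.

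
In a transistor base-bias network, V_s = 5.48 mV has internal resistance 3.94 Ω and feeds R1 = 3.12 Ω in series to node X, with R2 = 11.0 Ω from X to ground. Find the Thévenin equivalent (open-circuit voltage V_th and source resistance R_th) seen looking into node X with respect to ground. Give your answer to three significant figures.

V_th ≈ 3.34 mV, R_th ≈ 4.30 Ω

R1' = 3.94 + 3.12 = 7.060 Ω (source resistance + R1).
Open-circuit (no load on X): V_th = V_s · R2/(R1' + R2) = 5.48 × 11.0/(7.060 + 11.0) = 3.338 mV.
Looking into X with the source shorted: R_th = R1'·R2/(R1'+R2) = 7.060 × 11.0/18.06 = 4.300 Ω.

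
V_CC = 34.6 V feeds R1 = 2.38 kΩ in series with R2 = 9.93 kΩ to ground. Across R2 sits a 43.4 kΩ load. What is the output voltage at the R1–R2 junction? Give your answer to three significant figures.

V_out ≈ 26.7 V

The load sits in parallel with R2, giving an effective lower resistance R2' = R2·R_L/(R2+R_L) = 8.081 kΩ.
Then V_out = V_CC · R2'/(R1 + R2') = 34.6 × 8.081/10.46 = 26.73 V.
(Unloaded it would be 27.9 V; the load pulls it down.)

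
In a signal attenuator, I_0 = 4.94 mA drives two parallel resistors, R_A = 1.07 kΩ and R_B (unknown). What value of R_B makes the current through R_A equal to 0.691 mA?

Two-branch current divider: I_A = I_0 · R_B/(R_A + R_B).
0.691/4.94 = R_B/(R_A + R_B) → R_B = R_A · (0.1399)/(1 − 0.1399) = 1.07 × 0.1626 = 0.1740 kΩ.

R_B ≈ 0.174 kΩ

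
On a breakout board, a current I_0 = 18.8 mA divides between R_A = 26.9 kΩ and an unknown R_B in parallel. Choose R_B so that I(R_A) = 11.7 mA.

The fraction through R_A equals R_B/(R_A+R_B).
With f = 0.6223, R_B = R_A · f/(1−f) = 26.9 × 1.648 = 44.33 kΩ.

R_B ≈ 44.3 kΩ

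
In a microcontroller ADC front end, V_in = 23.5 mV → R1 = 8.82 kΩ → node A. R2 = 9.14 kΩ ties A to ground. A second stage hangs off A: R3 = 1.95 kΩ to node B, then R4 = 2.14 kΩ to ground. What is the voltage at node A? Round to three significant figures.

V_A ≈ 5.70 mV

Looking into the second stage from A: R3 + R4 = 4.090 kΩ appears in parallel with R2.
Effective lower resistance at A: R2 ‖ 4.090 = 2.826 kΩ.
First divider: V_A = V_in · 2.826/(8.82 + 2.826) = 5.702 mV.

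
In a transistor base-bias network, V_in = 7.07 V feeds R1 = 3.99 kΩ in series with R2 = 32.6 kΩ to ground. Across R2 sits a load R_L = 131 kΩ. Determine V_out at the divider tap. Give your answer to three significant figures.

R2 ‖ R_L = (32.6 × 131)/(32.6 + 131) = 26.10 kΩ.
Now apply the divider: V_out = 7.07 × 0.8674 = 6.133 V.
(Unloaded it would be 6.30 V; the load pulls it down.)

V_out ≈ 6.13 V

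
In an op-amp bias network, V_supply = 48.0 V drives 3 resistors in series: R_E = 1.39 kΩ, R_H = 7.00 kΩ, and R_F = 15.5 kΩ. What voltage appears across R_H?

Total series resistance ΣR = 1.39 + 7.00 + 15.5 = 23.89 kΩ.
V = V_supply · R/ΣR = 48.0 × 0.2930 = 14.06 V.

V ≈ 14.1 V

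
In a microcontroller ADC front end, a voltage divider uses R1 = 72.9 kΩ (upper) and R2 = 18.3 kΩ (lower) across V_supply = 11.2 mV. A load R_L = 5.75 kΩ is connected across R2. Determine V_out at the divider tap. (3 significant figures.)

R2 ‖ R_L = (18.3 × 5.75)/(18.3 + 5.75) = 4.375 kΩ.
Now apply the divider: V_out = 11.2 × 0.05662 = 0.6341 mV.
(Unloaded it would be 2.25 mV; the load pulls it down.)

V_out ≈ 0.634 mV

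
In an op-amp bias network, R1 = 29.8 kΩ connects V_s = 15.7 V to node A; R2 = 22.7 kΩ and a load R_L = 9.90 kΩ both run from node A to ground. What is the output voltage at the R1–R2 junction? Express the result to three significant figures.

The load sits in parallel with R2, giving an effective lower resistance R2' = R2·R_L/(R2+R_L) = 6.894 kΩ.
Now apply the divider: V_out = 15.7 × 0.1879 = 2.950 V.

V_out ≈ 2.95 V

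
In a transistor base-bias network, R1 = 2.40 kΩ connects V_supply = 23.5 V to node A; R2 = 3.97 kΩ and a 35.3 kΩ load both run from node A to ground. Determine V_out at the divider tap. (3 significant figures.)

V_out ≈ 14.1 V

First combine the lower leg with the load: R2 ‖ R_L = 3.569 kΩ.
Voltage divider with the loaded lower leg: V_out = 23.5 × 3.569/(2.40 + 3.569) = 23.5 × 0.5979 = 14.05 V.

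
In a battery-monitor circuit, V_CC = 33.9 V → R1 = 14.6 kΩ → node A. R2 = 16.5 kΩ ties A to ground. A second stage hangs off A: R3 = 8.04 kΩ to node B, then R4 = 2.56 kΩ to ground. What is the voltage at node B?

V_B ≈ 2.51 V

The second stage (R3 + R4 = 10.60 kΩ) loads node A in parallel with R2.
Effective lower resistance at A: R2 ‖ 10.60 = 6.454 kΩ.
First divider: V_A = V_CC · 6.454/(14.6 + 6.454) = 10.39 V.
Then the unloaded second divider: V_B = V_A × R4/(R3+R4) = 10.39 × 0.2415 = 2.510 V.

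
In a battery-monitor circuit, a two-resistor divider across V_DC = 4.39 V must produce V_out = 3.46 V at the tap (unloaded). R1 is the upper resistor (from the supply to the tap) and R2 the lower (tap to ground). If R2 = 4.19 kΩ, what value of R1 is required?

The divider ratio is R2/(R1+R2) = 3.46/4.39 = 0.7882.
R1 = R2·(1/k − 1) = 4.19 × 0.2688 = 1.126 kΩ.

R1 ≈ 1.13 kΩ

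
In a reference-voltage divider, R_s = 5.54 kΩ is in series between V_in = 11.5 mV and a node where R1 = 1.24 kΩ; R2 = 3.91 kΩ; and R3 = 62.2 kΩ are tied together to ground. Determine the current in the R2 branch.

I ≈ 0.422 µA

Equivalent of the parallel group: R_p = 0.9274 kΩ.
Node voltage V_A = V_in · R_p/(R_s + R_p) = 11.5 × 0.1434 = 1.649 mV.
I(R2) = V_A / R2 = 1.649/3.91 = 0.4218 µA.
(Check via current divider: I_total = 1.778 µA; share G_k/ΣG = 0.2372 → same result.)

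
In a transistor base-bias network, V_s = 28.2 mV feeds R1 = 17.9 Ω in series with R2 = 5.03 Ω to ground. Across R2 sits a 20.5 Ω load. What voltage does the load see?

V_out ≈ 5.19 mV

The load sits in parallel with R2, giving an effective lower resistance R2' = R2·R_L/(R2+R_L) = 4.039 Ω.
Voltage divider with the loaded lower leg: V_out = 28.2 × 4.039/(17.9 + 4.039) = 28.2 × 0.1841 = 5.192 mV.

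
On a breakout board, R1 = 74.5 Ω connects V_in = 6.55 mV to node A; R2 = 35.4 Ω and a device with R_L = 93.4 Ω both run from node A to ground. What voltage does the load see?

R2 ‖ R_L = (35.4 × 93.4)/(35.4 + 93.4) = 25.67 Ω.
Voltage divider with the loaded lower leg: V_out = 6.55 × 25.67/(74.5 + 25.67) = 6.55 × 0.2563 = 1.679 mV.
(Unloaded it would be 2.11 mV; the load pulls it down.)

V_out ≈ 1.68 mV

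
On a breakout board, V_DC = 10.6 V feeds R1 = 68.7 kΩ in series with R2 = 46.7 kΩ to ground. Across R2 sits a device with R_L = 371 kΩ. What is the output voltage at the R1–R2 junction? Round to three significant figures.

The load sits in parallel with R2, giving an effective lower resistance R2' = R2·R_L/(R2+R_L) = 41.48 kΩ.
Then V_out = V_DC · R2'/(R1 + R2') = 10.6 × 41.48/110.2 = 3.991 V.
(Unloaded it would be 4.29 V; the load pulls it down.)

V_out ≈ 3.99 V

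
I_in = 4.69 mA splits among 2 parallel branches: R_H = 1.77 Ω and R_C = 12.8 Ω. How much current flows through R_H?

With just two branches, the current splits inversely with resistance.
I(R_H) = 4.69 × 12.8/(1.77 + 12.8) = 4.69 × 0.8785 = 4.120 mA.

I ≈ 4.12 mA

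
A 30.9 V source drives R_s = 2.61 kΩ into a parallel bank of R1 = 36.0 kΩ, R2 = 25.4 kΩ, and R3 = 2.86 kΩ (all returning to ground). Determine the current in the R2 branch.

Combine the parallel branches: R_p = (1/36.0 + 1/25.4 + 1/2.86)⁻¹ = 2.399 kΩ.
V_A = 30.9 × 2.399/5.009 = 14.80 V.
Branch current I = V_A/R2 = 14.80/25.4 = 0.5827 mA.

I ≈ 0.583 mA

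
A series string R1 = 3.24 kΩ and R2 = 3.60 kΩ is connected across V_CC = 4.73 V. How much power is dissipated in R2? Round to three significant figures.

ΣR = 6.840 kΩ → I = 4.73/6.840 = 0.6915 mA.
V(R2) = I·R = 2.489 V; P = V·I = 2.489 × 0.6915 = 1.722 mW.

P ≈ 1.72 mW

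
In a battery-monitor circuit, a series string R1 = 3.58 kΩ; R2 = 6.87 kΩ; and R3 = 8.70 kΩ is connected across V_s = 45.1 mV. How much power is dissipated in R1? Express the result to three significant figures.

P ≈ 19.9 nW

Series current I = V_s/ΣR = 45.1/19.15 = 2.355 µA.
V(R1) = I·R = 8.431 mV; P = V·I = 8.431 × 2.355 = 19.86 nW.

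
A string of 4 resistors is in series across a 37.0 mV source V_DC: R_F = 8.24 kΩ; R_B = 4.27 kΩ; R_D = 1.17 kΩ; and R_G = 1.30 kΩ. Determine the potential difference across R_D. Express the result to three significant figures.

Series total: ΣR = 8.24 + 4.27 + 1.17 + 1.30 = 14.98 kΩ.
Voltage divider: V = V_DC · (1.170 / 14.98) = 37.0 × 0.07810 = 2.890 mV.

V ≈ 2.89 mV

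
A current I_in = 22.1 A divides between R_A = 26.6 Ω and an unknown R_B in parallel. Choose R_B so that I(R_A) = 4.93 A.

R_B ≈ 7.64 Ω

In a two-way split, I_A/I_in = R_B/(R_A + R_B).
4.93/22.1 = R_B/(R_A + R_B) → R_B = R_A · (0.2231)/(1 − 0.2231) = 26.6 × 0.2871 = 7.638 Ω.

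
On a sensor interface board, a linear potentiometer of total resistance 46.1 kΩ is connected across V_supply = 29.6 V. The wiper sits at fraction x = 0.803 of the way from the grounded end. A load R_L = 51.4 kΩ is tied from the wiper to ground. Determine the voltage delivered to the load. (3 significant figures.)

V_out ≈ 20.8 V

Split the track: R_lower = x·R_p = 37.02 kΩ, R_upper = (1−x)·R_p = 9.082 kΩ.
(x·R_p) ‖ R_L = 21.52 kΩ.
V_out = 29.6 × 21.52/(9.082 + 21.52) = 20.82 V.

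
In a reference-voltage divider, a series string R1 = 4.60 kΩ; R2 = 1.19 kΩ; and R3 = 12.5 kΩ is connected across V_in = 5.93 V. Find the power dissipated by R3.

P ≈ 1.31 mW

The common current is I = 5.93/18.29 = 0.3242 mA.
V(R3) = I·R = 4.053 V; P = V·I = 4.053 × 0.3242 = 1.314 mW.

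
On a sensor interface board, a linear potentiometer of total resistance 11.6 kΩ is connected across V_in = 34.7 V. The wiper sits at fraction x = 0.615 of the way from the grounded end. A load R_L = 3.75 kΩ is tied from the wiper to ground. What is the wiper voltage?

V_out ≈ 12.3 V

The pot divides into 4.466 kΩ above the wiper and 7.134 kΩ below.
(x·R_p) ‖ R_L = 2.458 kΩ.
Then V_out = V_in · 2.458/(4.466 + 2.458) = 12.32 V.
(Unloaded: V_out = x·V_in = 21.3 V.)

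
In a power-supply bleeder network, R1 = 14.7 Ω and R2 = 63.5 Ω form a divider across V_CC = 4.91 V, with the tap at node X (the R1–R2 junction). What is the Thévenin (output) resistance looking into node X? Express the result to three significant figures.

R_th ≈ 11.9 Ω

Looking into X with the source shorted: R_th = R1·R2/(R1+R2) = 14.70 × 63.5/78.20 = 11.94 Ω.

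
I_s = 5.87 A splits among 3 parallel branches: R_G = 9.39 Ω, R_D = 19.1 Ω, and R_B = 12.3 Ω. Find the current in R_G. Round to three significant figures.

I ≈ 2.60 A

Total conductance ΣG = 1/9.39 + 1/19.1 + 1/12.3 = 0.2402 (units of 1/Ω).
Current divider: I(R_G) = I_s · G_k/ΣG = 5.87 × (0.1065/0.2402) = 5.87 × 0.4435 = 2.603 A.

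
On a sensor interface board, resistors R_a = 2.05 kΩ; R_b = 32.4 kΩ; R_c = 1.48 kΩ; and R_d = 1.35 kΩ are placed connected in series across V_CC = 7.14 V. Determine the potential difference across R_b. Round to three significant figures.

ΣR = 2.05 + 32.4 + 1.48 + 1.35 = 37.28 kΩ.
By the voltage-divider rule, V = 7.14 × 32.40/37.28 = 6.205 V.

V ≈ 6.21 V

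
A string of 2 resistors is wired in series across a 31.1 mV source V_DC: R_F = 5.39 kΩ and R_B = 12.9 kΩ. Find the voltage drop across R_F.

V ≈ 9.17 mV

ΣR = 5.39 + 12.9 = 18.29 kΩ.
Voltage divider: V = V_DC · (5.390 / 18.29) = 31.1 × 0.2947 = 9.165 mV.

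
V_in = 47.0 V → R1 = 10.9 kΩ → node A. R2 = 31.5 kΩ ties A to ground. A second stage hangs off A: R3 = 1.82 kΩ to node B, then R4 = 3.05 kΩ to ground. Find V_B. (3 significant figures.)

Looking into the second stage from A: R3 + R4 = 4.870 kΩ appears in parallel with R2.
Effective lower resistance at A: R2 ‖ 4.870 = 4.218 kΩ.
So V_A = 47.0 × 0.2790 = 13.11 V.
Stage 2 is unloaded, so V_B = V_A · R4/(R3+R4) = 13.11 × 3.05/4.870 = 8.212 V.

V_B ≈ 8.21 V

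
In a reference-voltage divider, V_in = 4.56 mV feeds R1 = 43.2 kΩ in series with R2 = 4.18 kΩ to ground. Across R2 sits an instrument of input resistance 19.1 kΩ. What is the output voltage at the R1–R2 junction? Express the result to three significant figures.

V_out ≈ 0.335 mV

First combine the lower leg with the load: R2 ‖ R_L = 3.429 kΩ.
Voltage divider with the loaded lower leg: V_out = 4.56 × 3.429/(43.2 + 3.429) = 4.56 × 0.07355 = 0.3354 mV.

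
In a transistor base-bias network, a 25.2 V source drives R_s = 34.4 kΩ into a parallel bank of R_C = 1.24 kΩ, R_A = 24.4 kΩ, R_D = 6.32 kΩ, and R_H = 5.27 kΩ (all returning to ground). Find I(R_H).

I ≈ 0.114 mA

Combine the parallel branches: R_p = (1/1.24 + 1/24.4 + 1/6.32 + 1/5.27)⁻¹ = 0.8365 kΩ.
V_A = 25.2 × 0.8365/35.24 = 0.5983 V.
I(R_H) = V_A / R_H = 0.5983/5.27 = 0.1135 mA.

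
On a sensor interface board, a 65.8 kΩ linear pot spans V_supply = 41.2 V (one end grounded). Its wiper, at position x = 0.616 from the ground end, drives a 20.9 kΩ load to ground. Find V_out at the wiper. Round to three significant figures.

V_out ≈ 14.5 V

The pot divides into 25.27 kΩ above the wiper and 40.53 kΩ below.
R_L loads the lower segment: effective lower R = 13.79 kΩ.
V_out = 41.2 × 13.79/(25.27 + 13.79) = 14.55 V.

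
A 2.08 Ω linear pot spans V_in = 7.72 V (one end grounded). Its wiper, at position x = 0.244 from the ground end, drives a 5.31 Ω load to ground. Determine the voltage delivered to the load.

The pot divides into 1.572 Ω above the wiper and 0.5075 Ω below.
(x·R_p) ‖ R_L = 0.4632 Ω.
Then V_out = V_in · 0.4632/(1.572 + 0.4632) = 1.757 V.
(Unloaded: V_out = x·V_in = 1.88 V.)

V_out ≈ 1.76 V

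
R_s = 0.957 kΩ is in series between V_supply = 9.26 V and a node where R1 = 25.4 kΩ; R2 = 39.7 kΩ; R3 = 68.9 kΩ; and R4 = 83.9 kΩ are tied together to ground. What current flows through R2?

Parallel bank: R_p = 1/(1/25.4 + 1/39.7 + 1/68.9 + 1/83.9) = 10.99 kΩ.
Node voltage V_A = V_supply · R_p/(R_s + R_p) = 9.26 × 0.9199 = 8.518 V.
I(R2) = V_A / R2 = 8.518/39.7 = 0.2146 mA.

I ≈ 0.215 mA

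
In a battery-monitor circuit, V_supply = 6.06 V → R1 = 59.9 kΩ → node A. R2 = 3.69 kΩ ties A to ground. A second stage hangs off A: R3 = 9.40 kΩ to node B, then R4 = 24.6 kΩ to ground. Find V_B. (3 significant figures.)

Looking into the second stage from A: R3 + R4 = 34.00 kΩ appears in parallel with R2.
R2 ‖ (R3+R4) = 3.329 kΩ.
So V_A = 6.06 × 0.05265 = 0.3190 V.
V_B = V_A × 0.7235 = 0.2308 V.

V_B ≈ 0.231 V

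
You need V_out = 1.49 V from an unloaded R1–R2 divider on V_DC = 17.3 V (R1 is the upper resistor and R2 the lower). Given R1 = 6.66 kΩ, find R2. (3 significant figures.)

R2 ≈ 0.628 kΩ

V_out/V_DC = R2/(R1+R2) = 0.08613.
Rearranging, R2 = R1·k/(1−k) = 6.66 × 0.09424 = 0.6277 kΩ.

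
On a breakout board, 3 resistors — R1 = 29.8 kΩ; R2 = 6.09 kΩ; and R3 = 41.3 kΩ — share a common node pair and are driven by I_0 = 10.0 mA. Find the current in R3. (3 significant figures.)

ΣG = 1/29.8 + 1/6.09 + 1/41.3 = 0.2220.
Current divider: I(R3) = I_0 · G_k/ΣG = 10.0 × (0.02421/0.2220) = 10.0 × 0.1091 = 1.091 mA.

I ≈ 1.09 mA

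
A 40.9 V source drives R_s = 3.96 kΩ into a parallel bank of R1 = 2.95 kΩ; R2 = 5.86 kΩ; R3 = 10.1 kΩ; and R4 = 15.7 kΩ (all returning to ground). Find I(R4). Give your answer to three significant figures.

I ≈ 0.711 mA

Combine the parallel branches: R_p = (1/2.95 + 1/5.86 + 1/10.1 + 1/15.7)⁻¹ = 1.487 kΩ.
V_A by voltage divider: V_A = 40.9 × 1.487/(3.96 + 1.487) = 11.17 V.
Branch current I = V_A/R4 = 11.17/15.7 = 0.7113 mA.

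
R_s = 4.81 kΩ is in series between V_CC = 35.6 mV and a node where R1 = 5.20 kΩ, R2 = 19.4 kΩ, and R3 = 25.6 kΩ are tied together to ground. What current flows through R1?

I ≈ 2.90 µA

Equivalent of the parallel group: R_p = 3.535 kΩ.
Node voltage V_A = V_CC · R_p/(R_s + R_p) = 35.6 × 0.4236 = 15.08 mV.
I(R1) = V_A / R1 = 15.08/5.20 = 2.900 µA.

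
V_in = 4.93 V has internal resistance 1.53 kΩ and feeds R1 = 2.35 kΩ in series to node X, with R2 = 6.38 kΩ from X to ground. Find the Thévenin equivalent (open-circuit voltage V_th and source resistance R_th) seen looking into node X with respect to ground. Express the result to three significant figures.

V_th ≈ 3.07 V, R_th ≈ 2.41 kΩ

R1' = 1.53 + 2.35 = 3.880 kΩ (source resistance + R1).
V_th is the unloaded tap voltage: V_in · R2/(R1'+R2) = 4.93 × 0.6218 = 3.066 V.
Zeroing V_in shorts the top of R1' to ground, so R_th = R1' ‖ R2 = 2.413 kΩ.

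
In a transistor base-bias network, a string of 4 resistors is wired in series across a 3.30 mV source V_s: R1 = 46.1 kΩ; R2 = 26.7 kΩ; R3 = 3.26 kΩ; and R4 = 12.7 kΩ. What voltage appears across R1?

V ≈ 1.71 mV

Total series resistance ΣR = 46.1 + 26.7 + 3.26 + 12.7 = 88.76 kΩ.
Voltage divider: V = V_s · (46.10 / 88.76) = 3.30 × 0.5194 = 1.714 mV.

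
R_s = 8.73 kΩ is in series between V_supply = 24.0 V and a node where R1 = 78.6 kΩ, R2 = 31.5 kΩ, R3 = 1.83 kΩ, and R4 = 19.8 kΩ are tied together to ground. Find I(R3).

Combine the parallel branches: R_p = (1/78.6 + 1/31.5 + 1/1.83 + 1/19.8)⁻¹ = 1.559 kΩ.
V_A by voltage divider: V_A = 24.0 × 1.559/(8.73 + 1.559) = 3.637 V.
Branch current I = V_A/R3 = 3.637/1.83 = 1.987 mA.
(Equivalently: I_total = 2.333 mA, then current-divider fraction G_k/ΣG = 0.8519.)

I ≈ 1.99 mA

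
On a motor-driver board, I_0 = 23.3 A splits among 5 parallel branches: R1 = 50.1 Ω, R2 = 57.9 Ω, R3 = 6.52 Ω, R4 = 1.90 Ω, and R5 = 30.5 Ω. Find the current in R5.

I ≈ 1.02 A

ΣG = 1/50.1 + 1/57.9 + 1/6.52 + 1/1.90 + 1/30.5 = 0.7497.
Current divider: I(R5) = I_0 · G_k/ΣG = 23.3 × (0.03279/0.7497) = 23.3 × 0.04373 = 1.019 A.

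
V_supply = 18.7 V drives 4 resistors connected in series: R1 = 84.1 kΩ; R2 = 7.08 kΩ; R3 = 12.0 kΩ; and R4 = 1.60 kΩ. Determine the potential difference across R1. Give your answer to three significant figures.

V ≈ 15.0 V

Total series resistance ΣR = 84.1 + 7.08 + 12.0 + 1.60 = 104.8 kΩ.
Voltage divider: V = V_supply · (84.10 / 104.8) = 18.7 × 0.8026 = 15.01 V.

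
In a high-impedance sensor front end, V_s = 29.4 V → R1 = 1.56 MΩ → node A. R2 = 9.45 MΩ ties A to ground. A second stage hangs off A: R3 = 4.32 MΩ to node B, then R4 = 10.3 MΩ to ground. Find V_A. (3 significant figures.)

V_A ≈ 23.1 V

The second stage (R3 + R4 = 14.62 MΩ) loads node A in parallel with R2.
R2 ‖ (R3+R4) = 5.740 MΩ.
First divider: V_A = V_s · 5.740/(1.56 + 5.740) = 23.12 V.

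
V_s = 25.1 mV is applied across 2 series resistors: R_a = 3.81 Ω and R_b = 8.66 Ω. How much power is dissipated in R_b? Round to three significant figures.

ΣR = 12.47 Ω → I = 25.1/12.47 = 2.013 mA.
P(R_b) = I²·R_b = (2.013)² × 8.66 = 35.09 µW.

P ≈ 35.1 µW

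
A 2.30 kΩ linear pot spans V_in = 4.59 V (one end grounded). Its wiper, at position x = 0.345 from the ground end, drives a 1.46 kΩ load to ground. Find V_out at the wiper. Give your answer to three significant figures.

Split the track: R_lower = x·R_p = 0.7935 kΩ, R_upper = (1−x)·R_p = 1.506 kΩ.
(x·R_p) ‖ R_L = 0.5141 kΩ.
V_out = 4.59 × 0.5141/(1.506 + 0.5141) = 1.168 V.
(Unloaded: V_out = x·V_in = 1.58 V.)

V_out ≈ 1.17 V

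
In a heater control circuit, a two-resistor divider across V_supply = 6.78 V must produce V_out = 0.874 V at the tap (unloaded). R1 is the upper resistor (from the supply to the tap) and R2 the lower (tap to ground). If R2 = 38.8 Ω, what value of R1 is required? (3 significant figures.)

V_out/V_supply = R2/(R1+R2) = 0.1289.
So R1 = R2 · (V_supply/V_out − 1) = 38.8 × (6.78/0.874 − 1) = 38.8 × 6.757 = 262.2 Ω.

R1 ≈ 262 Ω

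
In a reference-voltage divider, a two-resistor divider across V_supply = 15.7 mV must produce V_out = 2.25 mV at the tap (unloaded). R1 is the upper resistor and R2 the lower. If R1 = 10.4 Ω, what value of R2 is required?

R2 ≈ 1.74 Ω

Required fraction k = V_out/V_supply = 0.1433.
So R2 = R1 · V_out/(V_supply − V_out) = 10.4 × 2.25/(15.7 − 2.25) = 10.4 × 0.1673 = 1.740 Ω.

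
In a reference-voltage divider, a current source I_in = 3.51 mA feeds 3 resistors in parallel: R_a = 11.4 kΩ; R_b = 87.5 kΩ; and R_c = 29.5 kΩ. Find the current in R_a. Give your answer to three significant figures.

ΣG = 1/11.4 + 1/87.5 + 1/29.5 = 0.1330.
By the current-divider rule, I = I_in · G_k/ΣG = 3.51 × 0.6593 = 2.314 mA.

I ≈ 2.31 mA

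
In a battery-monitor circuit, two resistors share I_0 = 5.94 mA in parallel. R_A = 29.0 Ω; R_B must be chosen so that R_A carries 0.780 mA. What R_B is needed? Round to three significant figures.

The fraction through R_A equals R_B/(R_A+R_B).
With f = 0.1313, R_B = R_A · f/(1−f) = 29.0 × 0.1512 = 4.384 Ω.

R_B ≈ 4.38 Ω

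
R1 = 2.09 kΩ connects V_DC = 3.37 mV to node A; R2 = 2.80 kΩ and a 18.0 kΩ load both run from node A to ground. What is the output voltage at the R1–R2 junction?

The load sits in parallel with R2, giving an effective lower resistance R2' = R2·R_L/(R2+R_L) = 2.423 kΩ.
Then V_out = V_DC · R2'/(R1 + R2') = 3.37 × 2.423/4.513 = 1.809 mV.
(Unloaded it would be 1.93 mV; the load pulls it down.)

V_out ≈ 1.81 mV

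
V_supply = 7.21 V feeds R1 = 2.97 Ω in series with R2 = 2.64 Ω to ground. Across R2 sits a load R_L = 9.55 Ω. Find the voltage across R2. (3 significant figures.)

R2 ‖ R_L = (2.64 × 9.55)/(2.64 + 9.55) = 2.068 Ω.
Now apply the divider: V_out = 7.21 × 0.4105 = 2.960 V.

V_out ≈ 2.96 V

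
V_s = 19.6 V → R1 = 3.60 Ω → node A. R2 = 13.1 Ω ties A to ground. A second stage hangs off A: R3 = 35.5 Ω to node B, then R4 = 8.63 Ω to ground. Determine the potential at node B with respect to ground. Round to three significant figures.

V_B ≈ 2.83 V

Node A sees R2 in parallel with the series input of stage 2, R3 + R4 = 44.13 Ω.
Effective lower resistance at A: R2 ‖ 44.13 = 10.10 Ω.
First divider: V_A = V_s · 10.10/(3.60 + 10.10) = 14.45 V.
V_B = V_A × 0.1956 = 2.826 V.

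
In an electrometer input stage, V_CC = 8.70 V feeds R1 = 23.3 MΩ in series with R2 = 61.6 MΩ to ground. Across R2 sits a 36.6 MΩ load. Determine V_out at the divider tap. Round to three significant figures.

V_out ≈ 4.32 V

First combine the lower leg with the load: R2 ‖ R_L = 22.96 MΩ.
Then V_out = V_CC · R2'/(R1 + R2') = 8.70 × 22.96/46.26 = 4.318 V.
(Unloaded it would be 6.31 V; the load pulls it down.)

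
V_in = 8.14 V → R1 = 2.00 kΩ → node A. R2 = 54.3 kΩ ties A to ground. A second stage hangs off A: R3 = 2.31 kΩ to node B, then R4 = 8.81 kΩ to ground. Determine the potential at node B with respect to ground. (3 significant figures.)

Looking into the second stage from A: R3 + R4 = 11.12 kΩ appears in parallel with R2.
R2 ‖ (R3+R4) = 9.230 kΩ.
First divider: V_A = V_in · 9.230/(2.00 + 9.230) = 6.690 V.
V_B = V_A × 0.7923 = 5.300 V.

V_B ≈ 5.30 V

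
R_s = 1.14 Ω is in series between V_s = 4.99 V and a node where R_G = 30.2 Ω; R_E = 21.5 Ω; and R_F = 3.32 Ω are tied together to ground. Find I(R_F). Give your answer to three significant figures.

I ≈ 1.05 A

Equivalent of the parallel group: R_p = 2.626 Ω.
V_A = 4.99 × 2.626/3.766 = 3.479 V.
I(R_F) = V_A / R_F = 3.479/3.32 = 1.048 A.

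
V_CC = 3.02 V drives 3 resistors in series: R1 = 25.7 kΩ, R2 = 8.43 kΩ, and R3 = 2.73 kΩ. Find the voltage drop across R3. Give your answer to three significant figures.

ΣR = 25.7 + 8.43 + 2.73 = 36.86 kΩ.
V = V_CC · R/ΣR = 3.02 × 0.07406 = 0.2237 V.

V ≈ 0.224 V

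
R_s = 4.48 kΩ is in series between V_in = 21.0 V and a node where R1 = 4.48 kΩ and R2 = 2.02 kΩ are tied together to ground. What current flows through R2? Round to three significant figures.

Combine the parallel branches: R_p = (1/4.48 + 1/2.02)⁻¹ = 1.392 kΩ.
V_A by voltage divider: V_A = 21.0 × 1.392/(4.48 + 1.392) = 4.979 V.
Branch current I = V_A/R2 = 4.979/2.02 = 2.465 mA.

I ≈ 2.46 mA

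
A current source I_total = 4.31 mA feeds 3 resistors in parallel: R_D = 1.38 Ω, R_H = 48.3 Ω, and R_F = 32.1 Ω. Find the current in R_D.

I ≈ 4.02 mA

Total conductance ΣG = 1/1.38 + 1/48.3 + 1/32.1 = 0.7765 (units of 1/Ω).
R_D takes the fraction G_k/ΣG = 0.7246/0.7765 = 0.9332, so I = 4.31 × 0.9332 = 4.022 mA.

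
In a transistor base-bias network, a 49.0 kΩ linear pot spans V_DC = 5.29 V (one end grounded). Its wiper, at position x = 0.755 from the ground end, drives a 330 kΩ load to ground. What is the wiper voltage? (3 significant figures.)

Split the track: R_lower = x·R_p = 36.99 kΩ, R_upper = (1−x)·R_p = 12.00 kΩ.
(x·R_p) ‖ R_L = 33.27 kΩ.
Then V_out = V_DC · 33.27/(12.00 + 33.27) = 3.887 V.

V_out ≈ 3.89 V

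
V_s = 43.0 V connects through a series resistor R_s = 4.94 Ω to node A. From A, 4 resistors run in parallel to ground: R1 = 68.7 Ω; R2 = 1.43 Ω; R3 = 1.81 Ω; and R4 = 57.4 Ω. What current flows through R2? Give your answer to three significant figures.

I ≈ 4.10 A

Combine the parallel branches: R_p = (1/68.7 + 1/1.43 + 1/1.81 + 1/57.4)⁻¹ = 0.7790 Ω.
V_A = 43.0 × 0.7790/5.719 = 5.857 V.
Branch current I = V_A/R2 = 5.857/1.43 = 4.096 A.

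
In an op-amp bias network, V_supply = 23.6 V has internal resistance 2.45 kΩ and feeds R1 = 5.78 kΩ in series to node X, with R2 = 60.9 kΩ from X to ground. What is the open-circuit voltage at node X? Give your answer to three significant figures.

V_th ≈ 20.8 V

R1' = 2.45 + 5.78 = 8.230 kΩ (source resistance + R1).
V_th is the unloaded tap voltage: V_supply · R2/(R1'+R2) = 23.6 × 0.8809 = 20.79 V.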